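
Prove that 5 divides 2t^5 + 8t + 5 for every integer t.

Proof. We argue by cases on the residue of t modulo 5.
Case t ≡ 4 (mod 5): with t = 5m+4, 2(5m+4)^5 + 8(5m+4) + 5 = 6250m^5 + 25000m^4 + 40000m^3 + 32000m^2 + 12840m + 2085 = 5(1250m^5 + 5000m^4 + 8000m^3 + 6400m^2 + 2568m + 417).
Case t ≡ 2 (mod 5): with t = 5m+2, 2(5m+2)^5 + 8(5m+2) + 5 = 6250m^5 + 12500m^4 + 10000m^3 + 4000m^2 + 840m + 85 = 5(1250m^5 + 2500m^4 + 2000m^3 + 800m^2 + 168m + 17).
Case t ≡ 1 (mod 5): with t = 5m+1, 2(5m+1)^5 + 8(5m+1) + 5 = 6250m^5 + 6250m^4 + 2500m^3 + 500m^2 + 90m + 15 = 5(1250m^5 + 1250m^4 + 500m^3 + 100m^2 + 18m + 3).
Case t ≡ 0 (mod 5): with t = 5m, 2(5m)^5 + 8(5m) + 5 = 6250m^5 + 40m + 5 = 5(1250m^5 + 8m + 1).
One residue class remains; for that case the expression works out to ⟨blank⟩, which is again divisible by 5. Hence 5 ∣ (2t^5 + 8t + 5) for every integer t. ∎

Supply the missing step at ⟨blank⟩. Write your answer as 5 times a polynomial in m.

5(1250m^5 + 3750m^4 + 4500m^3 + 2700m^2 + 818m + 103)

Only t ≡ 3 (mod 5) is unaccounted for. Put t = 5m+3:
2(5m+3)^5 + 8(5m+3) + 5 expands to 6250m^5 + 18750m^4 + 22500m^3 + 13500m^2 + 4090m + 515,
and factoring out 5 leaves 5(1250m^5 + 3750m^4 + 4500m^3 + 2700m^2 + 818m + 103).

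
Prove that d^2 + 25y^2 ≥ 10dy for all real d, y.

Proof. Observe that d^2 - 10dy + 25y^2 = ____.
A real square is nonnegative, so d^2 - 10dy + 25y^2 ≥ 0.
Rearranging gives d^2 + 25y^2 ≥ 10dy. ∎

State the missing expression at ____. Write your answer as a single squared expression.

The leading and trailing coefficients are 1^2 and 5^2, and 10 = 2·1·5, so the trinomial is (d - 5y)^2.
Hence d^2 - 10dy + 25y^2 ≥ 0.

(d - 5y)^2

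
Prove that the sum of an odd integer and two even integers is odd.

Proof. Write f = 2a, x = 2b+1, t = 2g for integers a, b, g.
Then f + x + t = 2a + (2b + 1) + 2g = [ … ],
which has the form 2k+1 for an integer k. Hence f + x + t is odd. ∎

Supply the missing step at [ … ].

2(a + b + g) + 1

Expanding: 2a + (2b + 1) + 2g = 2a + 2b + 2g + 1.
Every term except the constant is even, so this is 2(a + b + g) + 1,
and a + b + g ∈ ℤ gives the required form.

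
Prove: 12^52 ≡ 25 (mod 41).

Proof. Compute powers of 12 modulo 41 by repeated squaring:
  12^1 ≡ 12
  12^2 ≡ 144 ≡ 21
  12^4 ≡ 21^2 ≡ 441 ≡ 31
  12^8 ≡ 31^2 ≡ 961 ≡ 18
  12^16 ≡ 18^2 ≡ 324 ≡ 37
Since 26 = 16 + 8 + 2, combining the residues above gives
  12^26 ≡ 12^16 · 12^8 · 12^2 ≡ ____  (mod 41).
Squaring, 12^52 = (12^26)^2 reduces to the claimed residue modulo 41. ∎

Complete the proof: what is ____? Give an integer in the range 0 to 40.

12^16 · 12^8 · 12^2 ≡ 37 · 18 · 21 = 13986.
13986 mod 41 = 5, so 12^26 ≡ 5 (mod 41).

5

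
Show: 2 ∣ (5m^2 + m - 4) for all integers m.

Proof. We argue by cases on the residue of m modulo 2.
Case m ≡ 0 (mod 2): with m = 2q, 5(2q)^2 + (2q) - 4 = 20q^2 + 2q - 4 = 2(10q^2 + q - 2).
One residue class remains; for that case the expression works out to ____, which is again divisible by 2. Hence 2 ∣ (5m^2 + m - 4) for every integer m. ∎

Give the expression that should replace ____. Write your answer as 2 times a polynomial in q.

Only m ≡ 1 (mod 2) is unaccounted for. Put m = 2q+1:
5(2q+1)^2 + (2q+1) - 4 expands to 20q^2 + 22q + 2,
and factoring out 2 leaves 2(10q^2 + 11q + 1).

2(10q^2 + 11q + 1)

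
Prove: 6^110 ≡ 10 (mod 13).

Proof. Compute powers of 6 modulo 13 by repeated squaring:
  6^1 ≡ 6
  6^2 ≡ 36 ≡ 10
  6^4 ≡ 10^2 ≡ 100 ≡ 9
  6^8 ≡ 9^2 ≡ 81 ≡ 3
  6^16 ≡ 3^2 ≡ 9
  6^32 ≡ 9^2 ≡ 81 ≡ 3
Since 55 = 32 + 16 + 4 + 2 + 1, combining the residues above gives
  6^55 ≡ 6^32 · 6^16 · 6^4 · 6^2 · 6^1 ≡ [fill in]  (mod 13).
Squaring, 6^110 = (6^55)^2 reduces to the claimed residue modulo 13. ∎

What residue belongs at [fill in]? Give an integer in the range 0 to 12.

Multiply the listed residues: 3 · 9 · 9 · 10 · 6 = 27 → 243 → 2430 → 14580.
Reducing modulo 13: 14580 = 1121·13 + 7, so 6^55 ≡ 7.

7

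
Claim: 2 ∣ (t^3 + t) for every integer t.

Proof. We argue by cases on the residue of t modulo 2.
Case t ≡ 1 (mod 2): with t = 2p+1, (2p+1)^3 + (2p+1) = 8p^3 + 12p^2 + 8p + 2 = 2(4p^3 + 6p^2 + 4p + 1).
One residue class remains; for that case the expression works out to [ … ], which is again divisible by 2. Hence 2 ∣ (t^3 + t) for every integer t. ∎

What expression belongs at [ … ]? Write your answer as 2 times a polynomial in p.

2(4p^3 + p)

The residues treated are {1}, so the missing case is t ≡ 0 (mod 2); write t = 2p.
Then (2p)^3 + (2p) = 8p^3 + 2p = 2(4p^3 + p).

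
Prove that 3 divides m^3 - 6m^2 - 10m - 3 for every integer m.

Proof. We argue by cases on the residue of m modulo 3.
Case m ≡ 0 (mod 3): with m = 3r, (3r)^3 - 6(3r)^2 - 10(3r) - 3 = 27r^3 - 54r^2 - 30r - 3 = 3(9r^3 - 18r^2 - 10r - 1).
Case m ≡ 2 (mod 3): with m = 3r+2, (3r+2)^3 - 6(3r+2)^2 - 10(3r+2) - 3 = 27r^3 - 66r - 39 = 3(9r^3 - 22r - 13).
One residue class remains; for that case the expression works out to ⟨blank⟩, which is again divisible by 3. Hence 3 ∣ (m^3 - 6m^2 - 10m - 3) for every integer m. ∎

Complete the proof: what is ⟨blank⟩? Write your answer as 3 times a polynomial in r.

3(9r^3 - 9r^2 - 19r - 6)

The residues treated are {0, 2}, so the missing case is m ≡ 1 (mod 3); write m = 3r+1.
Then (3r+1)^3 - 6(3r+1)^2 - 10(3r+1) - 3 = 27r^3 - 27r^2 - 57r - 18 = 3(9r^3 - 9r^2 - 19r - 6).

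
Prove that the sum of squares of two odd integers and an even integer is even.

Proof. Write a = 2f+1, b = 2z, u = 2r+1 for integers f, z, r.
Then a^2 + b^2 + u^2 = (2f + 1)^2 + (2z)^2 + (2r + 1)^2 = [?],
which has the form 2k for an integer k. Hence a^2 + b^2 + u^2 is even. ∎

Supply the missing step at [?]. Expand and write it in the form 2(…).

2(2f^2 + 2f + 2r^2 + 2r + 2z^2 + 1)

Expanding: (2f + 1)^2 + (2z)^2 + (2r + 1)^2 = 4f^2 + 4f + 4r^2 + 4r + 4z^2 + 2.
Every term is even; pulling out the factor of 2 gives 2(2f^2 + 2f + 2r^2 + 2r + 2z^2 + 1).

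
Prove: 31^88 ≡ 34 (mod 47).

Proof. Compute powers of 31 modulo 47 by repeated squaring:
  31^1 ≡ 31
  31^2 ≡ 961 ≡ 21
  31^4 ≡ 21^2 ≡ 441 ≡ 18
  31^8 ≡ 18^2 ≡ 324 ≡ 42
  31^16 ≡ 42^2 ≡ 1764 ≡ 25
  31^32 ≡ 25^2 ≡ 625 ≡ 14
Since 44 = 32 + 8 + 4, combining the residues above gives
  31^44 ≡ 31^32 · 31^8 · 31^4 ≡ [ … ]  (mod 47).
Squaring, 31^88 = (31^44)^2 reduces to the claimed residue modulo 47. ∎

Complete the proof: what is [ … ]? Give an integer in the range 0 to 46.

Multiply the listed residues: 14 · 42 · 18 = 588 → 10584.
Reducing modulo 47: 10584 = 225·47 + 9, so 31^44 ≡ 9.

9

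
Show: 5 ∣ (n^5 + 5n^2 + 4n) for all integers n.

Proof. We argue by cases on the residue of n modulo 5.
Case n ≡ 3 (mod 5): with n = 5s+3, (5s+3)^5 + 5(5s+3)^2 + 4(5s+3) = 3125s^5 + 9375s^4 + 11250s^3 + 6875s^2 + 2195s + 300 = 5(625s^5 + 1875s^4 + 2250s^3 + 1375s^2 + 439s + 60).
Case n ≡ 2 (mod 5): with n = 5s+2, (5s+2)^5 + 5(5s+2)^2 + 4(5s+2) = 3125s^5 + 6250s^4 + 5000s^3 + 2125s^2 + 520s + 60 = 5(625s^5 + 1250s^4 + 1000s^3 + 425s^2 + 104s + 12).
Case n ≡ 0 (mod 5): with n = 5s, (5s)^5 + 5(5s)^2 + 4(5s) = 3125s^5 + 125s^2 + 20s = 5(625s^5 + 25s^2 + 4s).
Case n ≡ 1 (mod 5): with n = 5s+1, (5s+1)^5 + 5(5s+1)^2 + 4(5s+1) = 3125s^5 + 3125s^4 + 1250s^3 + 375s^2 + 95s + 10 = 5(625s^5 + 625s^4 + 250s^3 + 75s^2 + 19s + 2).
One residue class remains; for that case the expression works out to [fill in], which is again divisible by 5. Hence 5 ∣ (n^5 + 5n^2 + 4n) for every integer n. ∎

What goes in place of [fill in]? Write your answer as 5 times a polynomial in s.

The residues treated are {3, 2, 0, 1}, so the missing case is n ≡ 4 (mod 5); write n = 5s+4.
Then (5s+4)^5 + 5(5s+4)^2 + 4(5s+4) = 3125s^5 + 12500s^4 + 20000s^3 + 16125s^2 + 6620s + 1120 = 5(625s^5 + 2500s^4 + 4000s^3 + 3225s^2 + 1324s + 224).

5(625s^5 + 2500s^4 + 4000s^3 + 3225s^2 + 1324s + 224)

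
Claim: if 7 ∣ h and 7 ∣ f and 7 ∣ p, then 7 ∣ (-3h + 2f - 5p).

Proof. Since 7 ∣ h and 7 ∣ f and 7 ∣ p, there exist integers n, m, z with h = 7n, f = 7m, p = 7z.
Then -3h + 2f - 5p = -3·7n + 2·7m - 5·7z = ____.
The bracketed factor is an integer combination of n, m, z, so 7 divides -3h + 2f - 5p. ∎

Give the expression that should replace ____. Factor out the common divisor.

Each term has a factor of 7: -3·7n + 2·7m - 5·7z = 7·(2m - 3n - 5z).
Since 2m - 3n - 5z is an integer, 7 ∣ (-3h + 2f - 5p).

7(2m - 3n - 5z)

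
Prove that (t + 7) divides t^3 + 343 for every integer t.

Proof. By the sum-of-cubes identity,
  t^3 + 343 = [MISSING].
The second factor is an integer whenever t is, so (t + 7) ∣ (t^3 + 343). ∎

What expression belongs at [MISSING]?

a^3 + b^3 = (a + b)(a^2 - ab + b^2). With a = t, b = 7:
t^3 + 343 = (t + 7)(t^2 - 7t + 49).

(t + 7)(t^2 - 7t + 49)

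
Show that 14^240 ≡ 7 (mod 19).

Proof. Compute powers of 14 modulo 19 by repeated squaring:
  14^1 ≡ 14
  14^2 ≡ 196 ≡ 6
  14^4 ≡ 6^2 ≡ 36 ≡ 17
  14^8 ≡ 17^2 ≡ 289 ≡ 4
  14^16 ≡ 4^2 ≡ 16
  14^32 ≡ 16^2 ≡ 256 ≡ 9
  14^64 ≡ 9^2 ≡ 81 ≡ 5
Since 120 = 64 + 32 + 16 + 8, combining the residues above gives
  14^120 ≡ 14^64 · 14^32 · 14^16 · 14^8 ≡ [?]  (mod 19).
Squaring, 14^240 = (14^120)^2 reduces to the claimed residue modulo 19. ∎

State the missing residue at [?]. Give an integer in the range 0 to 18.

11

14^64 · 14^32 · 14^16 · 14^8 ≡ 5 · 9 · 16 · 4 = 2880.
2880 mod 19 = 11, so 14^120 ≡ 11 (mod 19).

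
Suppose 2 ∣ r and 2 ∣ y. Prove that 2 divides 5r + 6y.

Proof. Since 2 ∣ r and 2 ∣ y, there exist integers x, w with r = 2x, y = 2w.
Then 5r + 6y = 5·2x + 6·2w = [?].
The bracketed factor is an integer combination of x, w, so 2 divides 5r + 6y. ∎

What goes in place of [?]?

2(6w + 5x)

Pull the common 2 out of every term: 5·2x + 6·2w = 2(6w + 5x).
6w + 5x is an integer, which exhibits the divisibility.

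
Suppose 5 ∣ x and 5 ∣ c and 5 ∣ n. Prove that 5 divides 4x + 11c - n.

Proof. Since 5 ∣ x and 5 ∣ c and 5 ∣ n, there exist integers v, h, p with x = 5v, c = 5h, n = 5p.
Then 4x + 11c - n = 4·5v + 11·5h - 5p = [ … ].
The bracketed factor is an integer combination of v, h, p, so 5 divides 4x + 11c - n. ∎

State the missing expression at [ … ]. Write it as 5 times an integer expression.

5(11h - p + 4v)

Each term has a factor of 5: 4·5v + 11·5h - 5p = 5·(11h - p + 4v).
Since 11h - p + 4v is an integer, 5 ∣ (4x + 11c - n).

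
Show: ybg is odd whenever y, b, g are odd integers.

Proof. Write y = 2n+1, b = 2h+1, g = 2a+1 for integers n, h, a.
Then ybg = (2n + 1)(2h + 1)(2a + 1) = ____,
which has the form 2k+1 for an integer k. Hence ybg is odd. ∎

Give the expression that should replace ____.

Expanding: (2n + 1)(2h + 1)(2a + 1) = 8ahn + 4ah + 4an + 2a + 4hn + 2h + 2n + 1.
Every term except the constant is even, so this is 2(4ahn + 2ah + 2an + a + 2hn + h + n) + 1,
and 4ahn + 2ah + 2an + a + 2hn + h + n ∈ ℤ gives the required form.

2(4ahn + 2ah + 2an + a + 2hn + h + n) + 1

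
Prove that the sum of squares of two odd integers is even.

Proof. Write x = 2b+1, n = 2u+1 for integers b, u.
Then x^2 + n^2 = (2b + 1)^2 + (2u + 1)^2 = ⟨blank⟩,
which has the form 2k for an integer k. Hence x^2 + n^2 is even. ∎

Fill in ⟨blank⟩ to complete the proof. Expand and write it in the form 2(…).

2(2b^2 + 2b + 2u^2 + 2u + 1)

(2b + 1)^2 + (2u + 1)^2 = 4b^2 + 4b + 4u^2 + 4u + 2
= 2(2b^2 + 2b + 2u^2 + 2u + 1).
Since 2b^2 + 2b + 2u^2 + 2u + 1 is an integer, the sum of squares is of the form 2k for an integer k.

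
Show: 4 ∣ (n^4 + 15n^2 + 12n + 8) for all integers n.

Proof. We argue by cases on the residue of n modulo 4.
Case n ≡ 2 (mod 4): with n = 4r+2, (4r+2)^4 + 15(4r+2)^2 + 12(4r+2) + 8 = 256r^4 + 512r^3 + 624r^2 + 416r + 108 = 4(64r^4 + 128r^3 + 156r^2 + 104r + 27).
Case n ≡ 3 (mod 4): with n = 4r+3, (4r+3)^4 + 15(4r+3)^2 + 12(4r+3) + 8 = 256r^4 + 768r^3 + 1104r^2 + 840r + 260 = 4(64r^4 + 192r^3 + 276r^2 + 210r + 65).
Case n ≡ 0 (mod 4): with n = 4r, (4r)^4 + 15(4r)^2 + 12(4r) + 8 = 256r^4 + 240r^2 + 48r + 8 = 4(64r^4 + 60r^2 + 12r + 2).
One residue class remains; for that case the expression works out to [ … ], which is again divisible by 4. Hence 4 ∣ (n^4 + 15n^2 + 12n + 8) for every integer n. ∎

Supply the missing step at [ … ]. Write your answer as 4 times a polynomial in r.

Only n ≡ 1 (mod 4) is unaccounted for. Put n = 4r+1:
(4r+1)^4 + 15(4r+1)^2 + 12(4r+1) + 8 expands to 256r^4 + 256r^3 + 336r^2 + 184r + 36,
and factoring out 4 leaves 4(64r^4 + 64r^3 + 84r^2 + 46r + 9).

4(64r^4 + 64r^3 + 84r^2 + 46r + 9)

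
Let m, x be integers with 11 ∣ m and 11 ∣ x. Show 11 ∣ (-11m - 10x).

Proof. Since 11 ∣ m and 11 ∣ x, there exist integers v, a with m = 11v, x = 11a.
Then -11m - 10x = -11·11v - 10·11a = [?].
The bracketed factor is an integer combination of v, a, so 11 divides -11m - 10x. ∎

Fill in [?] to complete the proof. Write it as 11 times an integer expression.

11(-10a - 11v)

Pull the common 11 out of every term: -11·11v - 10·11a = 11(-10a - 11v).
-10a - 11v is an integer, which exhibits the divisibility.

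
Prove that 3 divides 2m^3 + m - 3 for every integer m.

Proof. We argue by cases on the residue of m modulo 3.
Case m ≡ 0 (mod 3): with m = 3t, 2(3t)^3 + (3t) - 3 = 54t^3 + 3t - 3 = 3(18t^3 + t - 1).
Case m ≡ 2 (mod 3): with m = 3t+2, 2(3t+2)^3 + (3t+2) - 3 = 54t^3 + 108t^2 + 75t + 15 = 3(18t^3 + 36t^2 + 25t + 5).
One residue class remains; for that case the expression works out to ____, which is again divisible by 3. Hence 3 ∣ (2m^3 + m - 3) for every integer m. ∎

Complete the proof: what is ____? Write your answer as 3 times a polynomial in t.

3(18t^3 + 18t^2 + 7t)

The residues treated are {0, 2}, so the missing case is m ≡ 1 (mod 3); write m = 3t+1.
Then 2(3t+1)^3 + (3t+1) - 3 = 54t^3 + 54t^2 + 21t = 3(18t^3 + 18t^2 + 7t).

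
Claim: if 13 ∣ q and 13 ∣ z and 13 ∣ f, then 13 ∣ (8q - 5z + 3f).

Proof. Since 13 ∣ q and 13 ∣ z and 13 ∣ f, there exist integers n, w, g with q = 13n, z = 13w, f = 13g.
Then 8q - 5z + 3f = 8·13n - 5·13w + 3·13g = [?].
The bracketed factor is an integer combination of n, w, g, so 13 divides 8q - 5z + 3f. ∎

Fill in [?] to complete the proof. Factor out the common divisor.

Pull the common 13 out of every term: 8·13n - 5·13w + 3·13g = 13(3g + 8n - 5w).
3g + 8n - 5w is an integer, which exhibits the divisibility.

13(3g + 8n - 5w)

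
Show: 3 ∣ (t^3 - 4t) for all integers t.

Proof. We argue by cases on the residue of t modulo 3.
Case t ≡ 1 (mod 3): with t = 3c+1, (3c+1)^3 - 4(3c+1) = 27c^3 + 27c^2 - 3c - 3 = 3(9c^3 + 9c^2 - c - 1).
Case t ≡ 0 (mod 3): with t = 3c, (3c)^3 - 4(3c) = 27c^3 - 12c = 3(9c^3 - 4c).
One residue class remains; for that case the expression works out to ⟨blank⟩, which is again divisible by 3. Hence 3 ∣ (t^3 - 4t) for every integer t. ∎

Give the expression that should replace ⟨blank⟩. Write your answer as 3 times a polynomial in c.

The residues treated are {1, 0}, so the missing case is t ≡ 2 (mod 3); write t = 3c+2.
Then (3c+2)^3 - 4(3c+2) = 27c^3 + 54c^2 + 24c = 3(9c^3 + 18c^2 + 8c).

3(9c^3 + 18c^2 + 8c)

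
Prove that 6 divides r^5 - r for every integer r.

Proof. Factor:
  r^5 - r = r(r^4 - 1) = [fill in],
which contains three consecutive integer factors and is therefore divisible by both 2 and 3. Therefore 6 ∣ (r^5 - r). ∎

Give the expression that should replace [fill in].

r^4 - 1 = (r^2 - 1)(r^2 + 1), and r^2 - 1 = (r-1)(r+1).
So r(r^4 - 1) = (r - 1)r(r + 1)(r^2 + 1).

(r - 1)r(r + 1)(r^2 + 1)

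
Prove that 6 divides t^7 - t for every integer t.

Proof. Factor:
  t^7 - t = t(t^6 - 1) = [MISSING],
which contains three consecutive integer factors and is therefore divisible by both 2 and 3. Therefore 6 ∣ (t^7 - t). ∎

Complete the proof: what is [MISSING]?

t^6 - 1 = (t^2 - 1)(t^4 + t^2 + 1), and t^2 - 1 = (t-1)(t+1).
So t(t^6 - 1) = (t - 1)t(t + 1)(t^4 + t^2 + 1).

(t - 1)t(t + 1)(t^4 + t^2 + 1)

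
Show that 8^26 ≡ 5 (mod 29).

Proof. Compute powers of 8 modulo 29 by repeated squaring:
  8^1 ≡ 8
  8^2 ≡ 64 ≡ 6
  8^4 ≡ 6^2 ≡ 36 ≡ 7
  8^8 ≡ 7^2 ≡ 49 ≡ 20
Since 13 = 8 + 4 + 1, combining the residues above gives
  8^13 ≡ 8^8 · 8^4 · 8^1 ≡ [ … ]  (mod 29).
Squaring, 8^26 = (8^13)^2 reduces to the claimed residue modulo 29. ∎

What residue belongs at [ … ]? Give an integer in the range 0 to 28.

Multiply the listed residues: 20 · 7 · 8 = 140 → 1120.
Reducing modulo 29: 1120 = 38·29 + 18, so 8^13 ≡ 18.

18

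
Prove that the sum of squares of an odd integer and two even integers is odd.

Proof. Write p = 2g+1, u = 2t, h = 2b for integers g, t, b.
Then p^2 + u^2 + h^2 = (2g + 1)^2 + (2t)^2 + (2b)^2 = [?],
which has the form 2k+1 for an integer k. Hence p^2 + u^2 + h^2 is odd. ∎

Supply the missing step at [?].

Expanding: (2g + 1)^2 + (2t)^2 + (2b)^2 = 4b^2 + 4g^2 + 4g + 4t^2 + 1.
Every term except the constant is even, so this is 2(2b^2 + 2g^2 + 2g + 2t^2) + 1,
and 2b^2 + 2g^2 + 2g + 2t^2 ∈ ℤ gives the required form.

2(2b^2 + 2g^2 + 2g + 2t^2) + 1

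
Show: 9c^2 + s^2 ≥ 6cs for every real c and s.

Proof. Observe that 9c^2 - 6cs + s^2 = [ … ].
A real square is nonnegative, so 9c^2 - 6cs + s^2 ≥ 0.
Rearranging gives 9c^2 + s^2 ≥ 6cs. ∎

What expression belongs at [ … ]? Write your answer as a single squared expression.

The leading and trailing coefficients are 3^2 and 1^2, and 6 = 2·3·1, so the trinomial is (3c - s)^2.
Hence 9c^2 - 6cs + s^2 ≥ 0.

(3c - s)^2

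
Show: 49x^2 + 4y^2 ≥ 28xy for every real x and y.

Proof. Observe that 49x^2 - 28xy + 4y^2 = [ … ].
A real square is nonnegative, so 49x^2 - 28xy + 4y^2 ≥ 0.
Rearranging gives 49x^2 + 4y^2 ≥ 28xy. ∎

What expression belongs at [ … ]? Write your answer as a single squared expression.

49x^2 - 28xy + 4y^2 is a perfect-square trinomial: the outer terms are (7x)^2 and (2y)^2, and the cross term is -2·7x·2y.
So 49x^2 - 28xy + 4y^2 = (7x - 2y)^2 ≥ 0.

(7x - 2y)^2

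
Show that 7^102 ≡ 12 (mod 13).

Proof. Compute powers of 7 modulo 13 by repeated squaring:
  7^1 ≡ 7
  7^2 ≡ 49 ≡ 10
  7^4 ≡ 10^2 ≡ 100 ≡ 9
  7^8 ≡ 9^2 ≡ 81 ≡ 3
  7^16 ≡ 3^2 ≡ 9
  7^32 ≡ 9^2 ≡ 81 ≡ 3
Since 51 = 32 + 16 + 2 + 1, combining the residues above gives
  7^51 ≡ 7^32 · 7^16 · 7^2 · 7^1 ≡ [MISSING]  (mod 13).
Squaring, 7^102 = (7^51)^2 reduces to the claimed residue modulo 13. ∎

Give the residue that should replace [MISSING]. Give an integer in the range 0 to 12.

5

7^32 · 7^16 · 7^2 · 7^1 ≡ 3 · 9 · 10 · 7 = 1890.
1890 mod 13 = 5, so 7^51 ≡ 5 (mod 13).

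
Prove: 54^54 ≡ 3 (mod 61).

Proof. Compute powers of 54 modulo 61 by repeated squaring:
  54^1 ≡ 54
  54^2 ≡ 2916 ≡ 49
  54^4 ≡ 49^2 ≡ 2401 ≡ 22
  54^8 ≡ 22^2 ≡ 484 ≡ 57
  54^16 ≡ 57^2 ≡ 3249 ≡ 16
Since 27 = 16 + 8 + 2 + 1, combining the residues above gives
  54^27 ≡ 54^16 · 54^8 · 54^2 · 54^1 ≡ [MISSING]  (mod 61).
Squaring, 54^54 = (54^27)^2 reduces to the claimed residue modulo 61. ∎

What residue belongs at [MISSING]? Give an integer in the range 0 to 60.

Multiply the listed residues: 16 · 57 · 49 · 54 = 912 → 44688 → 2413152.
Reducing modulo 61: 2413152 = 39559·61 + 53, so 54^27 ≡ 53.

53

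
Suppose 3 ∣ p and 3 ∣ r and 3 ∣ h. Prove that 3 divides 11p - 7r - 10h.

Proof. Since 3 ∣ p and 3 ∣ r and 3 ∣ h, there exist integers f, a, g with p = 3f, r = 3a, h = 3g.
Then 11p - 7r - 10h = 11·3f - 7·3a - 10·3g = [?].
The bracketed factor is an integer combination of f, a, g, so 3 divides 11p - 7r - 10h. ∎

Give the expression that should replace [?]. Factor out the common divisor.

3(-7a + 11f - 10g)

Pull the common 3 out of every term: 11·3f - 7·3a - 10·3g = 3(-7a + 11f - 10g).
-7a + 11f - 10g is an integer, which exhibits the divisibility.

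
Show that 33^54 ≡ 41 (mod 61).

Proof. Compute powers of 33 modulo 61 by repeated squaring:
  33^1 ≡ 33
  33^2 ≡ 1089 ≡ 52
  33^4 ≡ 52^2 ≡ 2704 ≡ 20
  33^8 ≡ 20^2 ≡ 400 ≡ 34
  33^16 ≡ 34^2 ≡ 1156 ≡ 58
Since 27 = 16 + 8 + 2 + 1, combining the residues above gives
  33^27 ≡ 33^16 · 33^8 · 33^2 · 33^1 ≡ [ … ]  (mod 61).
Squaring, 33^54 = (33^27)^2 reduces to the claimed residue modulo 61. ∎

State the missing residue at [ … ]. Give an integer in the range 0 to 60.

38

Multiply the listed residues: 58 · 34 · 52 · 33 = 1972 → 102544 → 3383952.
Reducing modulo 61: 3383952 = 55474·61 + 38, so 33^27 ≡ 38.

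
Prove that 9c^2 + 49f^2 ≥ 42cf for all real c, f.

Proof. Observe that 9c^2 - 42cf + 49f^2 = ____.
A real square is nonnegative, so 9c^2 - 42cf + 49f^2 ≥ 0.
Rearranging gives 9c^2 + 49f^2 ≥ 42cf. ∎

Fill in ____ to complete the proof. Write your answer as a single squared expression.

(3c - 7f)^2

The leading and trailing coefficients are 3^2 and 7^2, and 42 = 2·3·7, so the trinomial is (3c - 7f)^2.
Hence 9c^2 - 42cf + 49f^2 ≥ 0.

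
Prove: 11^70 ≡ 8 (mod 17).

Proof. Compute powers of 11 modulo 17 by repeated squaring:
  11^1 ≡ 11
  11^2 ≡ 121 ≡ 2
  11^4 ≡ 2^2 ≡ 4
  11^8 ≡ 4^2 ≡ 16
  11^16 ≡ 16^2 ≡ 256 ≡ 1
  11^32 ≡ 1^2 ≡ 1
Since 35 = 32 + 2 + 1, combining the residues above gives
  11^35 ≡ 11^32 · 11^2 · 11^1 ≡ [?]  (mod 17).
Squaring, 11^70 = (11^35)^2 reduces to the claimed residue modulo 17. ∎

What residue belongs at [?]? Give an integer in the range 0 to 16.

11^32 · 11^2 · 11^1 ≡ 1 · 2 · 11 = 22.
22 mod 17 = 5, so 11^35 ≡ 5 (mod 17).

5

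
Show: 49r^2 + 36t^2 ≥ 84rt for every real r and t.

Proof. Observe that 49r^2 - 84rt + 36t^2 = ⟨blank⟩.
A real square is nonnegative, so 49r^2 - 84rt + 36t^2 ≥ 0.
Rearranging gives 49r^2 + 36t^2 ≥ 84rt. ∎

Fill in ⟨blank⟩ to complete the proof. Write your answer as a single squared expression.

(7r - 6t)^2

The leading and trailing coefficients are 7^2 and 6^2, and 84 = 2·7·6, so the trinomial is (7r - 6t)^2.
Hence 49r^2 - 84rt + 36t^2 ≥ 0.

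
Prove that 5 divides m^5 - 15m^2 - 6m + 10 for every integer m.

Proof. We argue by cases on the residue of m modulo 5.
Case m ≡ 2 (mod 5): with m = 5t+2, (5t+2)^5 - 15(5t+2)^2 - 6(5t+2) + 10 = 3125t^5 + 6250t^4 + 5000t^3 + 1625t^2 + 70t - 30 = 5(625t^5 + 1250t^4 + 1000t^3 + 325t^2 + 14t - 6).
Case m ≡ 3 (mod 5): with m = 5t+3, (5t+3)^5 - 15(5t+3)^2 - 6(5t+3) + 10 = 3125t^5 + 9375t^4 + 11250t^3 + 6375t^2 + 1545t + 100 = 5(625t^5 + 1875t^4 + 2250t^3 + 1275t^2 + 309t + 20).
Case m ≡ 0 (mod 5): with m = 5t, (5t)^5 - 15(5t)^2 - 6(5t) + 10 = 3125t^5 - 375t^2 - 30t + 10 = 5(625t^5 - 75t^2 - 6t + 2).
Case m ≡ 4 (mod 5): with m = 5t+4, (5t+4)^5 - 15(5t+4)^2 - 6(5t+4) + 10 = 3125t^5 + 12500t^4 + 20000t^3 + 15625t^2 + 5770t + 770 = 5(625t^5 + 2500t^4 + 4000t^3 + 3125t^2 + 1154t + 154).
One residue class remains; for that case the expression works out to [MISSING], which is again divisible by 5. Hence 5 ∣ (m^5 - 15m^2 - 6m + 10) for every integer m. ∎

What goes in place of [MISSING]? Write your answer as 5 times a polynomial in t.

5(625t^5 + 625t^4 + 250t^3 - 25t^2 - 31t - 2)

The residues treated are {2, 3, 0, 4}, so the missing case is m ≡ 1 (mod 5); write m = 5t+1.
Then (5t+1)^5 - 15(5t+1)^2 - 6(5t+1) + 10 = 3125t^5 + 3125t^4 + 1250t^3 - 125t^2 - 155t - 10 = 5(625t^5 + 625t^4 + 250t^3 - 25t^2 - 31t - 2).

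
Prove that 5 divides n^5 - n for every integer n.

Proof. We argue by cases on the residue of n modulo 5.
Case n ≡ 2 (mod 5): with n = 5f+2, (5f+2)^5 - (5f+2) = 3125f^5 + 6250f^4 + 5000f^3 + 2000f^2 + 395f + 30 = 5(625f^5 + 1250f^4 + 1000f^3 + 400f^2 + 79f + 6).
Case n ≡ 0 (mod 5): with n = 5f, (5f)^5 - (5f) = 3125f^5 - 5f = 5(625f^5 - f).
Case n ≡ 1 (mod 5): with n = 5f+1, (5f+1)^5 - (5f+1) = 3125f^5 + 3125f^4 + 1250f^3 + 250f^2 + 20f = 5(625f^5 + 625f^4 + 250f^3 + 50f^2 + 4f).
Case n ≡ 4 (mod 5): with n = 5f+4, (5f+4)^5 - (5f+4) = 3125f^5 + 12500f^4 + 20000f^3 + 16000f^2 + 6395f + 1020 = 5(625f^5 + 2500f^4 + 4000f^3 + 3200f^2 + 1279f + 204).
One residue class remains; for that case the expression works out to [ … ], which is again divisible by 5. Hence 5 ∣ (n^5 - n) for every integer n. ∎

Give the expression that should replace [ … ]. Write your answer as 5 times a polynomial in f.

5(625f^5 + 1875f^4 + 2250f^3 + 1350f^2 + 404f + 48)

Only n ≡ 3 (mod 5) is unaccounted for. Put n = 5f+3:
(5f+3)^5 - (5f+3) expands to 3125f^5 + 9375f^4 + 11250f^3 + 6750f^2 + 2020f + 240,
and factoring out 5 leaves 5(625f^5 + 1875f^4 + 2250f^3 + 1350f^2 + 404f + 48).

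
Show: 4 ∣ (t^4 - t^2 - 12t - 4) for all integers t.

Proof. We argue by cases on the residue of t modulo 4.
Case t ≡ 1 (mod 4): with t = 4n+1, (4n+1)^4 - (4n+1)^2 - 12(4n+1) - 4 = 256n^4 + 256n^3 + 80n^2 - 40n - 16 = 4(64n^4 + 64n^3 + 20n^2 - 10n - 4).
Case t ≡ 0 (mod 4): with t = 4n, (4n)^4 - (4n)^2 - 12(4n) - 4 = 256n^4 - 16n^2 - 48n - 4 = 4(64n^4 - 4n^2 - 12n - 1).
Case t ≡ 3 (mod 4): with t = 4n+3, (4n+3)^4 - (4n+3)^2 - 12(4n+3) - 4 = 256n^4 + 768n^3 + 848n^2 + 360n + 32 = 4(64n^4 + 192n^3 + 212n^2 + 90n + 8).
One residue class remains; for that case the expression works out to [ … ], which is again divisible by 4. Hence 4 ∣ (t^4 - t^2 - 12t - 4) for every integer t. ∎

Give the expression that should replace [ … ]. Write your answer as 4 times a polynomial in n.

The residues treated are {1, 0, 3}, so the missing case is t ≡ 2 (mod 4); write t = 4n+2.
Then (4n+2)^4 - (4n+2)^2 - 12(4n+2) - 4 = 256n^4 + 512n^3 + 368n^2 + 64n - 16 = 4(64n^4 + 128n^3 + 92n^2 + 16n - 4).

4(64n^4 + 128n^3 + 92n^2 + 16n - 4)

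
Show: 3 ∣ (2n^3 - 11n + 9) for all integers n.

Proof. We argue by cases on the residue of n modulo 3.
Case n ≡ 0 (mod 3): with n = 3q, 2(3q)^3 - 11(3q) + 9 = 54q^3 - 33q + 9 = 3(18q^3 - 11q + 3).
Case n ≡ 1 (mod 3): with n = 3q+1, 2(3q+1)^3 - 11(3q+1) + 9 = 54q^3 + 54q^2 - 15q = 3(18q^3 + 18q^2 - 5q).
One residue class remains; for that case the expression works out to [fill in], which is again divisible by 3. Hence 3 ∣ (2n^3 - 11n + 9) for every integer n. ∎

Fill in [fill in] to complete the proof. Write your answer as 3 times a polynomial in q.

3(18q^3 + 36q^2 + 13q + 1)

The residues treated are {0, 1}, so the missing case is n ≡ 2 (mod 3); write n = 3q+2.
Then 2(3q+2)^3 - 11(3q+2) + 9 = 54q^3 + 108q^2 + 39q + 3 = 3(18q^3 + 36q^2 + 13q + 1).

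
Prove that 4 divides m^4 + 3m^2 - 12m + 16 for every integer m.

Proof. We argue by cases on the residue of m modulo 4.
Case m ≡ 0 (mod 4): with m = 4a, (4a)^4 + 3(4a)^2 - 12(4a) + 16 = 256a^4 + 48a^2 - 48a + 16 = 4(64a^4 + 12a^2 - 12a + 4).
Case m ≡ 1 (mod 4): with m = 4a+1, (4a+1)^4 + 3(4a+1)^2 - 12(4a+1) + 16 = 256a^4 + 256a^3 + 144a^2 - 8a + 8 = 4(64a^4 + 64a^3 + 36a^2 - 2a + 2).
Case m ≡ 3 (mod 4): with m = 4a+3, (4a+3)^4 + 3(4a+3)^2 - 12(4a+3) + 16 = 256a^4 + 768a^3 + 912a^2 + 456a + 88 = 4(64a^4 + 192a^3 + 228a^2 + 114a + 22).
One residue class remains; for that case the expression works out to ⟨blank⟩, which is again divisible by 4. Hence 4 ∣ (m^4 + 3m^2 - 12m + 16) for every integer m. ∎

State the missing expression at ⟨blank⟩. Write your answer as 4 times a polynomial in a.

4(64a^4 + 128a^3 + 108a^2 + 32a + 5)

Only m ≡ 2 (mod 4) is unaccounted for. Put m = 4a+2:
(4a+2)^4 + 3(4a+2)^2 - 12(4a+2) + 16 expands to 256a^4 + 512a^3 + 432a^2 + 128a + 20,
and factoring out 4 leaves 4(64a^4 + 128a^3 + 108a^2 + 32a + 5).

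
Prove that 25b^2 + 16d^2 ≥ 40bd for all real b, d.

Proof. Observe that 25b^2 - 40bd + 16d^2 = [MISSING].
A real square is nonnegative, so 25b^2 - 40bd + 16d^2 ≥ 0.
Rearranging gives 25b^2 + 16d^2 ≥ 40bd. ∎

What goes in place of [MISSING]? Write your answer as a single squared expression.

(5b - 4d)^2

The leading and trailing coefficients are 5^2 and 4^2, and 40 = 2·5·4, so the trinomial is (5b - 4d)^2.
Hence 25b^2 - 40bd + 16d^2 ≥ 0.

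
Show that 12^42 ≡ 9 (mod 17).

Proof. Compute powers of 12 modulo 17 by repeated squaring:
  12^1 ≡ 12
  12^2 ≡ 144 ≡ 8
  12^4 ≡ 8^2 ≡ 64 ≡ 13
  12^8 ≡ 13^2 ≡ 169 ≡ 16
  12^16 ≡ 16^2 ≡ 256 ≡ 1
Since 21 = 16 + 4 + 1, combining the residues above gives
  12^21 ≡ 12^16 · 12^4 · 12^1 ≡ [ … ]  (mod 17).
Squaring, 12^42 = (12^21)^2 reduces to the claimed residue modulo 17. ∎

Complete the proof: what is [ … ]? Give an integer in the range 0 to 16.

12^16 · 12^4 · 12^1 ≡ 1 · 13 · 12 = 156.
156 mod 17 = 3, so 12^21 ≡ 3 (mod 17).

3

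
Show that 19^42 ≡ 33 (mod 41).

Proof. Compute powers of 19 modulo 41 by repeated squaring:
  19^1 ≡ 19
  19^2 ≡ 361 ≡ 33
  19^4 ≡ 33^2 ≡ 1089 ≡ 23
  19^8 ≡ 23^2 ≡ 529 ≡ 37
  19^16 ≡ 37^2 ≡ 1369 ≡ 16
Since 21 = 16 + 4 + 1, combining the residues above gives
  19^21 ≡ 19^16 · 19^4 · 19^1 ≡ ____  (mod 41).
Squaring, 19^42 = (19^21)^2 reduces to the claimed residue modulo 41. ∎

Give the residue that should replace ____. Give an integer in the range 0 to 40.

Multiply the listed residues: 16 · 23 · 19 = 368 → 6992.
Reducing modulo 41: 6992 = 170·41 + 22, so 19^21 ≡ 22.

22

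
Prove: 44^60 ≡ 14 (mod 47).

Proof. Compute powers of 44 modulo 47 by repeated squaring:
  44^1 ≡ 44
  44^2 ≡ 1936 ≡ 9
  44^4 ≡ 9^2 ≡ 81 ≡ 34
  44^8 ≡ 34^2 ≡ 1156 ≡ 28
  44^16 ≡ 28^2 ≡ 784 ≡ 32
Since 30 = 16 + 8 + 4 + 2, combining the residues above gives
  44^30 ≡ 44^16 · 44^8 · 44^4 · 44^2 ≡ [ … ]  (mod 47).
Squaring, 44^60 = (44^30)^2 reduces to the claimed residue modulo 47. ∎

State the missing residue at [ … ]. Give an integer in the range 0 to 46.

44^16 · 44^8 · 44^4 · 44^2 ≡ 32 · 28 · 34 · 9 = 274176.
274176 mod 47 = 25, so 44^30 ≡ 25 (mod 47).

25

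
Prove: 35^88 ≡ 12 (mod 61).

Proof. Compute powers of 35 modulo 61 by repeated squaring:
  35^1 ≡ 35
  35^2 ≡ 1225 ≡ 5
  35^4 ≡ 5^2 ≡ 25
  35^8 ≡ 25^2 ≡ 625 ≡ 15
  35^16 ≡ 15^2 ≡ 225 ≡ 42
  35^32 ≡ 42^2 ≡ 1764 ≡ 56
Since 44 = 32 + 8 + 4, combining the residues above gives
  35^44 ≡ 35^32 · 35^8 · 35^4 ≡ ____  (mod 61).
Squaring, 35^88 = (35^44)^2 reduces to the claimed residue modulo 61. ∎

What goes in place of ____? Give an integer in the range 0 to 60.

Multiply the listed residues: 56 · 15 · 25 = 840 → 21000.
Reducing modulo 61: 21000 = 344·61 + 16, so 35^44 ≡ 16.

16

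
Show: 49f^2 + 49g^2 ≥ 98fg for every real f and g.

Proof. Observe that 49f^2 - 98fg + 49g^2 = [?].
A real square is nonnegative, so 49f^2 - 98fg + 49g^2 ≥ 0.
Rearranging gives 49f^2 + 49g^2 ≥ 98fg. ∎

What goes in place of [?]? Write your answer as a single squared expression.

(7f - 7g)^2

49f^2 - 98fg + 49g^2 is a perfect-square trinomial: the outer terms are (7f)^2 and (7g)^2, and the cross term is -2·7f·7g.
So 49f^2 - 98fg + 49g^2 = (7f - 7g)^2 ≥ 0.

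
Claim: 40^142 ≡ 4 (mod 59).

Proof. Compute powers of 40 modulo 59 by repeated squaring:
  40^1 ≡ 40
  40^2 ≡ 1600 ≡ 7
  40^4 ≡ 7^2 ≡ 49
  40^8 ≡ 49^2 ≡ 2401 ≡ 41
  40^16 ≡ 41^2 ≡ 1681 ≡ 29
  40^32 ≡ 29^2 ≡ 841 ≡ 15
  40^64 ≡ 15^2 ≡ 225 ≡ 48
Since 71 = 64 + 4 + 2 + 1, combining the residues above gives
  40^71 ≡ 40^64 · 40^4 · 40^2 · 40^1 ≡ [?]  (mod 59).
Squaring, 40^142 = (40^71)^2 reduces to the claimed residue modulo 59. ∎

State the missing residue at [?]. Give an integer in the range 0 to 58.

40^64 · 40^4 · 40^2 · 40^1 ≡ 48 · 49 · 7 · 40 = 658560.
658560 mod 59 = 2, so 40^71 ≡ 2 (mod 59).

2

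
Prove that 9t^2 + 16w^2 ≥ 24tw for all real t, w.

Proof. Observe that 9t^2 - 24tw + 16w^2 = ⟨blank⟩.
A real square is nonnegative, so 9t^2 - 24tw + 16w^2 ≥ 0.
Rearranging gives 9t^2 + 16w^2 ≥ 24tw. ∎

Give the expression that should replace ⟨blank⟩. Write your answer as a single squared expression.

The leading and trailing coefficients are 3^2 and 4^2, and 24 = 2·3·4, so the trinomial is (3t - 4w)^2.
Hence 9t^2 - 24tw + 16w^2 ≥ 0.

(3t - 4w)^2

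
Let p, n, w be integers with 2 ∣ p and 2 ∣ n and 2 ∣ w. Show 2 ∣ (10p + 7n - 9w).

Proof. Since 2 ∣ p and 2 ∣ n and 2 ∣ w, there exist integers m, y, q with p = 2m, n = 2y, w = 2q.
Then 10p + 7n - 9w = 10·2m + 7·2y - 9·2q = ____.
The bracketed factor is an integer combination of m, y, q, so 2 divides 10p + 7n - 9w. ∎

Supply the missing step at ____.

Each term has a factor of 2: 10·2m + 7·2y - 9·2q = 2·(10m - 9q + 7y).
Since 10m - 9q + 7y is an integer, 2 ∣ (10p + 7n - 9w).

2(10m - 9q + 7y)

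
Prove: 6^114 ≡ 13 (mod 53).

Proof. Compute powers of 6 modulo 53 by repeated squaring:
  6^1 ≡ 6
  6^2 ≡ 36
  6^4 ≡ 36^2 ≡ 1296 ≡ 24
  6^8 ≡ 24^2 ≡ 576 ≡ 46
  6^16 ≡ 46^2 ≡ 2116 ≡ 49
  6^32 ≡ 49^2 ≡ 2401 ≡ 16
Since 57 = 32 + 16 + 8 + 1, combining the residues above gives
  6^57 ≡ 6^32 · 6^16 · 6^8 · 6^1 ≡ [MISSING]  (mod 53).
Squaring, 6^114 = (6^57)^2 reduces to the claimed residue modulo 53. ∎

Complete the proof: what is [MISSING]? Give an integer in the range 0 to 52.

38

Multiply the listed residues: 16 · 49 · 46 · 6 = 784 → 36064 → 216384.
Reducing modulo 53: 216384 = 4082·53 + 38, so 6^57 ≡ 38.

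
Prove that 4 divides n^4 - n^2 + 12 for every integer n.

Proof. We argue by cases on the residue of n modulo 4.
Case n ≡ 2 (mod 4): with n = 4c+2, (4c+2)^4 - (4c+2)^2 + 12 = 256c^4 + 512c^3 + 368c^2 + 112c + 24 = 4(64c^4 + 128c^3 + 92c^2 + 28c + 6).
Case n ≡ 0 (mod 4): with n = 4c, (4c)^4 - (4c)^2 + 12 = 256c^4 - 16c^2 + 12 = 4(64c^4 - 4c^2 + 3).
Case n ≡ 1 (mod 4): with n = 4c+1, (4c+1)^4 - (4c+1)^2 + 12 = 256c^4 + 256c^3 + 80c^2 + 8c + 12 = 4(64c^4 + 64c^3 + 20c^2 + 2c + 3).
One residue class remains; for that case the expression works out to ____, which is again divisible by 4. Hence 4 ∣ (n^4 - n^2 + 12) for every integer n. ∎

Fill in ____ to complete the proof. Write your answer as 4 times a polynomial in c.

4(64c^4 + 192c^3 + 212c^2 + 102c + 21)

Only n ≡ 3 (mod 4) is unaccounted for. Put n = 4c+3:
(4c+3)^4 - (4c+3)^2 + 12 expands to 256c^4 + 768c^3 + 848c^2 + 408c + 84,
and factoring out 4 leaves 4(64c^4 + 192c^3 + 212c^2 + 102c + 21).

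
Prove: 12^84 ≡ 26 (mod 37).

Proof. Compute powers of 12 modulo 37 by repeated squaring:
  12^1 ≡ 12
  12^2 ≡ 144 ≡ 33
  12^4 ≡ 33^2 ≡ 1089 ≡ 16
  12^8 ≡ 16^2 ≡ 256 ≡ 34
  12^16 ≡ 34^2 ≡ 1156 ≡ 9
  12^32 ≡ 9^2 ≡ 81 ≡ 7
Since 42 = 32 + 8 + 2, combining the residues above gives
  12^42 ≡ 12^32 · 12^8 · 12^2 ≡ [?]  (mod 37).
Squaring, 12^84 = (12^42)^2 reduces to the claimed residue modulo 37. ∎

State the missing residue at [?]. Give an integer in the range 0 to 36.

Multiply the listed residues: 7 · 34 · 33 = 238 → 7854.
Reducing modulo 37: 7854 = 212·37 + 10, so 12^42 ≡ 10.

10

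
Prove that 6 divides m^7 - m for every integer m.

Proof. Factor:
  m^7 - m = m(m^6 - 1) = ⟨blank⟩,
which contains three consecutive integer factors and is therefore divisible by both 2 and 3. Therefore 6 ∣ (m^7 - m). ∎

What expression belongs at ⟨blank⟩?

m^6 - 1 = (m^2 - 1)(m^4 + m^2 + 1), and m^2 - 1 = (m-1)(m+1).
So m(m^6 - 1) = (m - 1)m(m + 1)(m^4 + m^2 + 1).

(m - 1)m(m + 1)(m^4 + m^2 + 1)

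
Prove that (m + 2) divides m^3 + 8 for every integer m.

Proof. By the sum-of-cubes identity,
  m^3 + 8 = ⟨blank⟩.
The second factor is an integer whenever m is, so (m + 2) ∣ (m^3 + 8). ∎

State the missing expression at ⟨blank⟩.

(m + 2)(m^2 - 2m + 4)

Polynomial division of m^3 + 8 by m + 2 leaves remainder 0 and quotient m^2 - 2m + 4.
Hence m^3 + 8 = (m + 2)(m^2 - 2m + 4).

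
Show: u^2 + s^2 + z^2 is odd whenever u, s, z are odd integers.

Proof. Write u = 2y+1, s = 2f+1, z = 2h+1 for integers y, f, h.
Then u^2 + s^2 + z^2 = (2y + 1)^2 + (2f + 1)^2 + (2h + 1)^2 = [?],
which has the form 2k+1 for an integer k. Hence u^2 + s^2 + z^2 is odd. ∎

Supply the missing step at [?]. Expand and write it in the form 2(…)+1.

Expanding: (2y + 1)^2 + (2f + 1)^2 + (2h + 1)^2 = 4f^2 + 4f + 4h^2 + 4h + 4y^2 + 4y + 3.
Every term except the constant is even, so this is 2(2f^2 + 2f + 2h^2 + 2h + 2y^2 + 2y + 1) + 1,
and 2f^2 + 2f + 2h^2 + 2h + 2y^2 + 2y + 1 ∈ ℤ gives the required form.

2(2f^2 + 2f + 2h^2 + 2h + 2y^2 + 2y + 1) + 1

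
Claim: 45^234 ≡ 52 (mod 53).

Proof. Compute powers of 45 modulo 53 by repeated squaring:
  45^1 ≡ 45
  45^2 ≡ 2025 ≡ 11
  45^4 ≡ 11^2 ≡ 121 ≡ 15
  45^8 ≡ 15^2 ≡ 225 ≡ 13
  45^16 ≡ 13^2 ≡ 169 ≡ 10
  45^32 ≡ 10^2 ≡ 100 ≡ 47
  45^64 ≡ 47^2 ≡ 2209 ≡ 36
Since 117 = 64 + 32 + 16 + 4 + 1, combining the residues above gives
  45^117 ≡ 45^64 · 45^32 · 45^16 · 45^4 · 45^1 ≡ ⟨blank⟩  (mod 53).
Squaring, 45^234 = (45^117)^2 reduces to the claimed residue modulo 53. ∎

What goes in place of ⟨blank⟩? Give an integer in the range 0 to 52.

45^64 · 45^32 · 45^16 · 45^4 · 45^1 ≡ 36 · 47 · 10 · 15 · 45 = 11421000.
11421000 mod 53 = 30, so 45^117 ≡ 30 (mod 53).

30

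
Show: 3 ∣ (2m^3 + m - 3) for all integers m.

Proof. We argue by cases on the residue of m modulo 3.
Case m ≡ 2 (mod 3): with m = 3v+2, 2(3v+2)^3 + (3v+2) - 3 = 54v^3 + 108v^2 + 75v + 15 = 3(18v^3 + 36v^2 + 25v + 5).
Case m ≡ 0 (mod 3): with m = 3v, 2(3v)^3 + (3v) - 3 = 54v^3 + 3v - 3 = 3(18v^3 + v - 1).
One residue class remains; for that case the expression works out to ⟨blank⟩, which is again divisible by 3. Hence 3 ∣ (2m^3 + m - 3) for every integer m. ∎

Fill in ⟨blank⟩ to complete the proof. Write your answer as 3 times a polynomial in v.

Only m ≡ 1 (mod 3) is unaccounted for. Put m = 3v+1:
2(3v+1)^3 + (3v+1) - 3 expands to 54v^3 + 54v^2 + 21v,
and factoring out 3 leaves 3(18v^3 + 18v^2 + 7v).

3(18v^3 + 18v^2 + 7v)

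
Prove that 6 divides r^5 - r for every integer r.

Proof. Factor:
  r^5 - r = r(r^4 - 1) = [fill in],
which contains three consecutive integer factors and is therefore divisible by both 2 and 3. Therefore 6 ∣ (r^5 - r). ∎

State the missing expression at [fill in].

r^4 - 1 = (r^2 - 1)(r^2 + 1), and r^2 - 1 = (r-1)(r+1).
So r(r^4 - 1) = (r - 1)r(r + 1)(r^2 + 1).

(r - 1)r(r + 1)(r^2 + 1)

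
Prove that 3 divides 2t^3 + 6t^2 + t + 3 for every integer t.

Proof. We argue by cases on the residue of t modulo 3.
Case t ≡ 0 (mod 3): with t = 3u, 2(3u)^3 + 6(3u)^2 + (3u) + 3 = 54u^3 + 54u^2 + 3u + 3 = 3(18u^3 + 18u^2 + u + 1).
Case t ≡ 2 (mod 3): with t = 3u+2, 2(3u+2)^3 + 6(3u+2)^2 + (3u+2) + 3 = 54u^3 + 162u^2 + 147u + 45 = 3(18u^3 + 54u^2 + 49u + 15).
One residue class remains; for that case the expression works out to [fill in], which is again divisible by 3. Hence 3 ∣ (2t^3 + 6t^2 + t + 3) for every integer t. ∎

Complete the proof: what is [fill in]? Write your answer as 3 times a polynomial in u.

Only t ≡ 1 (mod 3) is unaccounted for. Put t = 3u+1:
2(3u+1)^3 + 6(3u+1)^2 + (3u+1) + 3 expands to 54u^3 + 108u^2 + 57u + 12,
and factoring out 3 leaves 3(18u^3 + 36u^2 + 19u + 4).

3(18u^3 + 36u^2 + 19u + 4)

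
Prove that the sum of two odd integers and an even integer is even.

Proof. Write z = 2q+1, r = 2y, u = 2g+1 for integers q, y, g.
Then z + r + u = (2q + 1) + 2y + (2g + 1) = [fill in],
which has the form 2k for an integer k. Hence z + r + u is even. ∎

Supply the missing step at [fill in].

2(g + q + y + 1)

(2q + 1) + 2y + (2g + 1) = 2g + 2q + 2y + 2
= 2(g + q + y + 1).
Since g + q + y + 1 is an integer, the sum is of the form 2k for an integer k.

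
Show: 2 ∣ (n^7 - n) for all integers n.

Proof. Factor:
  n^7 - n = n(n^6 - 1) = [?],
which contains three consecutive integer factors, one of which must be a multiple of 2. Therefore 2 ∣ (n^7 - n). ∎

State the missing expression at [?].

n^6 - 1 = (n^2 - 1)(n^4 + n^2 + 1), and n^2 - 1 = (n-1)(n+1).
So n(n^6 - 1) = (n - 1)n(n + 1)(n^4 + n^2 + 1).

(n - 1)n(n + 1)(n^4 + n^2 + 1)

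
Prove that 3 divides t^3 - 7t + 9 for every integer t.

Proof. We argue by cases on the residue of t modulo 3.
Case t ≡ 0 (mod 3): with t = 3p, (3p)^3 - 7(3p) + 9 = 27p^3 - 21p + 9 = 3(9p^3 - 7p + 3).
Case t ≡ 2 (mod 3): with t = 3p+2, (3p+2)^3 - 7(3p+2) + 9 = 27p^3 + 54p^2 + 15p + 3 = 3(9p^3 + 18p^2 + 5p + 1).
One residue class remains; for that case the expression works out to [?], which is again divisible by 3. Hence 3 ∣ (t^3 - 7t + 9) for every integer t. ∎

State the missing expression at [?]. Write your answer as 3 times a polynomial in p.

3(9p^3 + 9p^2 - 4p + 1)

The residues treated are {0, 2}, so the missing case is t ≡ 1 (mod 3); write t = 3p+1.
Then (3p+1)^3 - 7(3p+1) + 9 = 27p^3 + 27p^2 - 12p + 3 = 3(9p^3 + 9p^2 - 4p + 1).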